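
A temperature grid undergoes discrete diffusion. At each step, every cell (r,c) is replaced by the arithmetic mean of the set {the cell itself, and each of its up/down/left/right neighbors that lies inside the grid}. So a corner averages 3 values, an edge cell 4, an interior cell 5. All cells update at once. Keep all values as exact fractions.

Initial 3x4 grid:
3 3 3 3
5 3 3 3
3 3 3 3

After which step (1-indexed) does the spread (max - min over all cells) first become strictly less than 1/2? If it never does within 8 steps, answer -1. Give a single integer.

Answer: 3

Derivation:
Step 1: max=11/3, min=3, spread=2/3
Step 2: max=427/120, min=3, spread=67/120
Step 3: max=3677/1080, min=3, spread=437/1080
  -> spread < 1/2 first at step 3
Step 4: max=1453531/432000, min=1509/500, spread=29951/86400
Step 5: max=12879821/3888000, min=10283/3375, spread=206761/777600
Step 6: max=5121795571/1555200000, min=8265671/2700000, spread=14430763/62208000
Step 7: max=305043741689/93312000000, min=665652727/216000000, spread=139854109/746496000
Step 8: max=18218631890251/5598720000000, min=60171228977/19440000000, spread=7114543559/44789760000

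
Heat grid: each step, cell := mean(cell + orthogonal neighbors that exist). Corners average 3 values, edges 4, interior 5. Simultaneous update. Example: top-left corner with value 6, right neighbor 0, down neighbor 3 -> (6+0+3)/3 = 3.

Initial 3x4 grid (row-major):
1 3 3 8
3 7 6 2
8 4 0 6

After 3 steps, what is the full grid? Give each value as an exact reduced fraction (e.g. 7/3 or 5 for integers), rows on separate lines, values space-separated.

Answer: 8321/2160 14161/3600 7853/1800 1177/270
60379/14400 6419/1500 8267/2000 3513/800
1631/360 3483/800 30487/7200 8521/2160

Derivation:
After step 1:
  7/3 7/2 5 13/3
  19/4 23/5 18/5 11/2
  5 19/4 4 8/3
After step 2:
  127/36 463/120 493/120 89/18
  1001/240 106/25 227/50 161/40
  29/6 367/80 901/240 73/18
After step 3:
  8321/2160 14161/3600 7853/1800 1177/270
  60379/14400 6419/1500 8267/2000 3513/800
  1631/360 3483/800 30487/7200 8521/2160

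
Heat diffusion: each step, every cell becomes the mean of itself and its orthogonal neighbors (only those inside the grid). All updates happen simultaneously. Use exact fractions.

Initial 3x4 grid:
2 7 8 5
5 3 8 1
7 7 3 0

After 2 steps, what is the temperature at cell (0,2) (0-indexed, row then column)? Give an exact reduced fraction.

Step 1: cell (0,2) = 7
Step 2: cell (0,2) = 319/60
Full grid after step 2:
  167/36 17/3 319/60 91/18
  85/16 497/100 128/25 141/40
  187/36 131/24 463/120 28/9

Answer: 319/60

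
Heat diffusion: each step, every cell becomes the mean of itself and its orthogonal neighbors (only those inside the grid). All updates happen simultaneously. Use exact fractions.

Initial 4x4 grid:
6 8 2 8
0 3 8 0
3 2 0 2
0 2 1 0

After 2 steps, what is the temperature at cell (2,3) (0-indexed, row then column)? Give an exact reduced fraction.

Step 1: cell (2,3) = 1/2
Step 2: cell (2,3) = 43/20
Full grid after step 2:
  149/36 1207/240 1031/240 43/9
  787/240 331/100 102/25 41/15
  95/48 113/50 169/100 43/20
  25/18 17/12 7/5 3/4

Answer: 43/20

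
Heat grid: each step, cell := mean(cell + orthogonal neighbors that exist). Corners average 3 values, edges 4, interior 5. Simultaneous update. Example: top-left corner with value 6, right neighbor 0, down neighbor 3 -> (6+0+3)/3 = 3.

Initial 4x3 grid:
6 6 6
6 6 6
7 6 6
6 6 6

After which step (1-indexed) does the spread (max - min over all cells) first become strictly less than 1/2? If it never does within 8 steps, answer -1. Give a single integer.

Answer: 1

Derivation:
Step 1: max=19/3, min=6, spread=1/3
  -> spread < 1/2 first at step 1
Step 2: max=751/120, min=6, spread=31/120
Step 3: max=6691/1080, min=6, spread=211/1080
Step 4: max=664897/108000, min=10847/1800, spread=14077/108000
Step 5: max=5972407/972000, min=651683/108000, spread=5363/48600
Step 6: max=178700809/29160000, min=362869/60000, spread=93859/1166400
Step 7: max=10707874481/1749600000, min=588536467/97200000, spread=4568723/69984000
Step 8: max=641636435629/104976000000, min=17677618889/2916000000, spread=8387449/167961600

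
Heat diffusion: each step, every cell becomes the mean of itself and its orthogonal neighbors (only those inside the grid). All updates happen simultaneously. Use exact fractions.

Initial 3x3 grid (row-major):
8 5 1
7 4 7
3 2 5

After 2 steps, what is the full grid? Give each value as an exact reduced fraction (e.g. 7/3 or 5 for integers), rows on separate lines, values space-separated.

After step 1:
  20/3 9/2 13/3
  11/2 5 17/4
  4 7/2 14/3
After step 2:
  50/9 41/8 157/36
  127/24 91/20 73/16
  13/3 103/24 149/36

Answer: 50/9 41/8 157/36
127/24 91/20 73/16
13/3 103/24 149/36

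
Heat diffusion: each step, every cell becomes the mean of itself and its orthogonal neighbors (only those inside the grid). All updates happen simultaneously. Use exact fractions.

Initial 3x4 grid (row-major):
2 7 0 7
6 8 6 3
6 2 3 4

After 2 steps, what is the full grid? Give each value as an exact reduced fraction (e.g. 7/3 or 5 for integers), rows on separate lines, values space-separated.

Answer: 59/12 401/80 199/48 40/9
629/120 243/50 471/100 47/12
179/36 569/120 95/24 145/36

Derivation:
After step 1:
  5 17/4 5 10/3
  11/2 29/5 4 5
  14/3 19/4 15/4 10/3
After step 2:
  59/12 401/80 199/48 40/9
  629/120 243/50 471/100 47/12
  179/36 569/120 95/24 145/36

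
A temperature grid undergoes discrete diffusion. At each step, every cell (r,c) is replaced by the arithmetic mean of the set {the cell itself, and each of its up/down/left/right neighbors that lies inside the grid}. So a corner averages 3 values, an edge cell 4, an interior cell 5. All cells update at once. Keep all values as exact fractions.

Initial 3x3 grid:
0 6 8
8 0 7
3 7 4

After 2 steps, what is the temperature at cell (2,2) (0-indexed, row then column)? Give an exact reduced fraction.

Step 1: cell (2,2) = 6
Step 2: cell (2,2) = 19/4
Full grid after step 2:
  131/36 623/120 61/12
  1141/240 201/50 467/80
  49/12 211/40 19/4

Answer: 19/4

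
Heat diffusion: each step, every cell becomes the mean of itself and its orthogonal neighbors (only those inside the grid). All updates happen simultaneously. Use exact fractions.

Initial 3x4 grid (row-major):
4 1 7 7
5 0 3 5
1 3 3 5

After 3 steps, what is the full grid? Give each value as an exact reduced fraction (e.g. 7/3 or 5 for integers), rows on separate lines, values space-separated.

Answer: 1631/540 2387/720 1507/360 5203/1080
779/288 731/240 4541/1200 3271/720
631/240 441/160 5053/1440 8921/2160

Derivation:
After step 1:
  10/3 3 9/2 19/3
  5/2 12/5 18/5 5
  3 7/4 7/2 13/3
After step 2:
  53/18 397/120 523/120 95/18
  337/120 53/20 19/5 289/60
  29/12 213/80 791/240 77/18
After step 3:
  1631/540 2387/720 1507/360 5203/1080
  779/288 731/240 4541/1200 3271/720
  631/240 441/160 5053/1440 8921/2160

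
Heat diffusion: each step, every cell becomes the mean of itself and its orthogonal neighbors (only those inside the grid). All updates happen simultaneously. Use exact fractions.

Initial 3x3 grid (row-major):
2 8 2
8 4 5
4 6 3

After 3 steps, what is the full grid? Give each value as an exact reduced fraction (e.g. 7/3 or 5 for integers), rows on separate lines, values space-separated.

Answer: 1897/360 1879/400 1717/360
3983/800 30703/6000 31747/7200
3809/720 67769/14400 10267/2160

Derivation:
After step 1:
  6 4 5
  9/2 31/5 7/2
  6 17/4 14/3
After step 2:
  29/6 53/10 25/6
  227/40 449/100 581/120
  59/12 1267/240 149/36
After step 3:
  1897/360 1879/400 1717/360
  3983/800 30703/6000 31747/7200
  3809/720 67769/14400 10267/2160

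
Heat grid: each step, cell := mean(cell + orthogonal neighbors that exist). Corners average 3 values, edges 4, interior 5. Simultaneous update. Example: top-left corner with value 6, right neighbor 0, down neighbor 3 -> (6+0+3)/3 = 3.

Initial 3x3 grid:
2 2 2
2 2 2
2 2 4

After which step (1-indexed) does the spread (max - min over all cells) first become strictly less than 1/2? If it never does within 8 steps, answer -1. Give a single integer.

Step 1: max=8/3, min=2, spread=2/3
Step 2: max=23/9, min=2, spread=5/9
Step 3: max=257/108, min=2, spread=41/108
  -> spread < 1/2 first at step 3
Step 4: max=15091/6480, min=371/180, spread=347/1296
Step 5: max=884537/388800, min=3757/1800, spread=2921/15552
Step 6: max=52484539/23328000, min=457483/216000, spread=24611/186624
Step 7: max=3118082033/1399680000, min=10376741/4860000, spread=207329/2239488
Step 8: max=185991552451/83980800000, min=557201599/259200000, spread=1746635/26873856

Answer: 3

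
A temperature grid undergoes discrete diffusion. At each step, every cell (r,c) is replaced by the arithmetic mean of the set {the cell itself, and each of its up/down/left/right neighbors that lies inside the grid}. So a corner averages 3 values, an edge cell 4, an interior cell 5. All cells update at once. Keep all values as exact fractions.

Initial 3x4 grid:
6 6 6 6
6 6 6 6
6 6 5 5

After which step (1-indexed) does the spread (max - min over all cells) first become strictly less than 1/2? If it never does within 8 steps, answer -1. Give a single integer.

Step 1: max=6, min=16/3, spread=2/3
Step 2: max=6, min=199/36, spread=17/36
  -> spread < 1/2 first at step 2
Step 3: max=6, min=758/135, spread=52/135
Step 4: max=10753/1800, min=736351/129600, spread=7573/25920
Step 5: max=160783/27000, min=44486999/7776000, spread=363701/1555200
Step 6: max=4272587/720000, min=2683506001/466560000, spread=681043/3732480
Step 7: max=1150517911/194400000, min=161592262859/27993600000, spread=163292653/1119744000
Step 8: max=34434860837/5832000000, min=9722868115681/1679616000000, spread=1554974443/13436928000

Answer: 2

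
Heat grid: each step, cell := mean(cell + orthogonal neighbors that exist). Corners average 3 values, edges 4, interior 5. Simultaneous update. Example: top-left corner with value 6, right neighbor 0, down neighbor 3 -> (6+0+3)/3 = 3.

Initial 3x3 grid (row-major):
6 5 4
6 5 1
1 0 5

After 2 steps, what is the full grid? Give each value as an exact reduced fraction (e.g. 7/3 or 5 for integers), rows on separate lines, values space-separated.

Answer: 91/18 87/20 145/36
159/40 97/25 749/240
115/36 629/240 17/6

Derivation:
After step 1:
  17/3 5 10/3
  9/2 17/5 15/4
  7/3 11/4 2
After step 2:
  91/18 87/20 145/36
  159/40 97/25 749/240
  115/36 629/240 17/6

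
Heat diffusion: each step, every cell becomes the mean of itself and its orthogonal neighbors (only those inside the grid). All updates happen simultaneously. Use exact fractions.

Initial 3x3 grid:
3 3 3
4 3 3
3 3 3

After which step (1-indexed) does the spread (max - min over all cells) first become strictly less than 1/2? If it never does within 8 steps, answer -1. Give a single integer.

Step 1: max=10/3, min=3, spread=1/3
  -> spread < 1/2 first at step 1
Step 2: max=787/240, min=3, spread=67/240
Step 3: max=6917/2160, min=607/200, spread=1807/10800
Step 4: max=2749963/864000, min=16561/5400, spread=33401/288000
Step 5: max=24557933/7776000, min=1663391/540000, spread=3025513/38880000
Step 6: max=9796126867/3110400000, min=89155949/28800000, spread=53531/995328
Step 7: max=585904925849/186624000000, min=24119116051/7776000000, spread=450953/11943936
Step 8: max=35101223560603/11197440000000, min=2900368610519/933120000000, spread=3799043/143327232

Answer: 1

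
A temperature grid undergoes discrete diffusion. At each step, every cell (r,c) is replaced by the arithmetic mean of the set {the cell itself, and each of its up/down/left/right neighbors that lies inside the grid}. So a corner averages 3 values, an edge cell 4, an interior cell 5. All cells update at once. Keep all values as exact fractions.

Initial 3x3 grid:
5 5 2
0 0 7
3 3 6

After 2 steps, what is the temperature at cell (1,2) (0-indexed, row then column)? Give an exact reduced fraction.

Answer: 67/16

Derivation:
Step 1: cell (1,2) = 15/4
Step 2: cell (1,2) = 67/16
Full grid after step 2:
  25/9 7/2 137/36
  31/12 59/20 67/16
  7/3 10/3 145/36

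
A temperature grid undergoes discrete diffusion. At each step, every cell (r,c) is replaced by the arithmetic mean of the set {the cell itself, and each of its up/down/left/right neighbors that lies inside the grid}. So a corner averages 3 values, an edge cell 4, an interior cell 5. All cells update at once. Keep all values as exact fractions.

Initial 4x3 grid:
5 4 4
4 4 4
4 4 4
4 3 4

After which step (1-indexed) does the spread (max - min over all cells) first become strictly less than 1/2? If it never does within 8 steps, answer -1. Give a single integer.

Step 1: max=13/3, min=11/3, spread=2/3
Step 2: max=77/18, min=893/240, spread=401/720
Step 3: max=905/216, min=8203/2160, spread=847/2160
  -> spread < 1/2 first at step 3
Step 4: max=537181/129600, min=3309989/864000, spread=813653/2592000
Step 5: max=31967729/7776000, min=29973499/7776000, spread=199423/777600
Step 6: max=1905761551/466560000, min=1808845601/466560000, spread=1938319/9331200
Step 7: max=113793499109/27993600000, min=109006109659/27993600000, spread=95747789/559872000
Step 8: max=6800515785631/1679616000000, min=6565510002881/1679616000000, spread=940023131/6718464000

Answer: 3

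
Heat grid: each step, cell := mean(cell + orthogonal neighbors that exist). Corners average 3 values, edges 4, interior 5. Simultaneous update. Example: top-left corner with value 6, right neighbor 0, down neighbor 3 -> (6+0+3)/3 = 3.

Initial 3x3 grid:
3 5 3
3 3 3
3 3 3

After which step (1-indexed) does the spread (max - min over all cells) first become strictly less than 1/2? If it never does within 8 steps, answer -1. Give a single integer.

Step 1: max=11/3, min=3, spread=2/3
Step 2: max=427/120, min=3, spread=67/120
Step 3: max=3677/1080, min=307/100, spread=1807/5400
  -> spread < 1/2 first at step 3
Step 4: max=1453963/432000, min=8461/2700, spread=33401/144000
Step 5: max=12893933/3888000, min=853391/270000, spread=3025513/19440000
Step 6: max=5130526867/1555200000, min=45955949/14400000, spread=53531/497664
Step 7: max=305968925849/93312000000, min=12455116051/3888000000, spread=450953/5971968
Step 8: max=18305063560603/5598720000000, min=1500688610519/466560000000, spread=3799043/71663616

Answer: 3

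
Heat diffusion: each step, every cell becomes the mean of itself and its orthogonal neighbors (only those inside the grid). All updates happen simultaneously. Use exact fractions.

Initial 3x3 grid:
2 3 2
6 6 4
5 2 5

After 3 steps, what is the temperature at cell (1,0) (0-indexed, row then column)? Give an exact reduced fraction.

Answer: 20213/4800

Derivation:
Step 1: cell (1,0) = 19/4
Step 2: cell (1,0) = 339/80
Step 3: cell (1,0) = 20213/4800
Full grid after step 3:
  1049/270 54389/14400 1297/360
  20213/4800 23893/6000 56189/14400
  9317/2160 10219/2400 8707/2160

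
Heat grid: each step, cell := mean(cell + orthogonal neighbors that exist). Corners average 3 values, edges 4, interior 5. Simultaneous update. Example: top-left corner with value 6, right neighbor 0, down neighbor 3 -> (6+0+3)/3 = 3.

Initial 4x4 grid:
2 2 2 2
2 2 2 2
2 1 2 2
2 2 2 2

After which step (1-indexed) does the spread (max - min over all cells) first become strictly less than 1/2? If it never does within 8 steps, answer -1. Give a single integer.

Step 1: max=2, min=7/4, spread=1/4
  -> spread < 1/2 first at step 1
Step 2: max=2, min=89/50, spread=11/50
Step 3: max=2, min=4433/2400, spread=367/2400
Step 4: max=1187/600, min=20029/10800, spread=1337/10800
Step 5: max=35531/18000, min=606331/324000, spread=33227/324000
Step 6: max=211951/108000, min=18225673/9720000, spread=849917/9720000
Step 7: max=3171467/1620000, min=549485653/291600000, spread=21378407/291600000
Step 8: max=948311657/486000000, min=16529537629/8748000000, spread=540072197/8748000000

Answer: 1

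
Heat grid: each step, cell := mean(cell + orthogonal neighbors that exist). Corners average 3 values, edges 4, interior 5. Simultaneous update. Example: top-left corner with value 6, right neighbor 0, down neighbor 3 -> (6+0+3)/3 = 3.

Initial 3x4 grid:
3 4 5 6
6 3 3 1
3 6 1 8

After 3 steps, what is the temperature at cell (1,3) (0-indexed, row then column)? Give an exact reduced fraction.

Step 1: cell (1,3) = 9/2
Step 2: cell (1,3) = 433/120
Step 3: cell (1,3) = 1163/288
Full grid after step 3:
  2261/540 5563/1440 1967/480 2797/720
  11423/2880 4933/1200 2207/600 1163/288
  1519/360 1831/480 5731/1440 8021/2160

Answer: 1163/288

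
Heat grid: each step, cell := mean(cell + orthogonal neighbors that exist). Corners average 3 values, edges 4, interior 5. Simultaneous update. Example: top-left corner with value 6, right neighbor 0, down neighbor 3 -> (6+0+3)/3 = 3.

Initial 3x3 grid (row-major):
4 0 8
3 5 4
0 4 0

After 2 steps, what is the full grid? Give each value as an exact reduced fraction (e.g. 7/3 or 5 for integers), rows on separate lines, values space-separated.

After step 1:
  7/3 17/4 4
  3 16/5 17/4
  7/3 9/4 8/3
After step 2:
  115/36 827/240 25/6
  163/60 339/100 847/240
  91/36 209/80 55/18

Answer: 115/36 827/240 25/6
163/60 339/100 847/240
91/36 209/80 55/18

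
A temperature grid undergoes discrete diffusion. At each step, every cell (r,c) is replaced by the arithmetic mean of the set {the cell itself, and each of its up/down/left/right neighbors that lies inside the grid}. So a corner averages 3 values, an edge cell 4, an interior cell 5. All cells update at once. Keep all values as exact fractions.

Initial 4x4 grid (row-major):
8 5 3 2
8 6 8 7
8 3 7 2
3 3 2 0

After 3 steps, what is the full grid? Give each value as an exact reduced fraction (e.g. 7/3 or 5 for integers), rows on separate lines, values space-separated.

Answer: 227/36 1769/300 1529/300 3409/720
1879/300 567/100 10271/2000 3589/800
4811/900 30301/6000 12643/3000 1133/288
10099/2160 28693/7200 5113/1440 3337/1080

Derivation:
After step 1:
  7 11/2 9/2 4
  15/2 6 31/5 19/4
  11/2 27/5 22/5 4
  14/3 11/4 3 4/3
After step 2:
  20/3 23/4 101/20 53/12
  13/2 153/25 517/100 379/80
  173/30 481/100 23/5 869/240
  155/36 949/240 689/240 25/9
After step 3:
  227/36 1769/300 1529/300 3409/720
  1879/300 567/100 10271/2000 3589/800
  4811/900 30301/6000 12643/3000 1133/288
  10099/2160 28693/7200 5113/1440 3337/1080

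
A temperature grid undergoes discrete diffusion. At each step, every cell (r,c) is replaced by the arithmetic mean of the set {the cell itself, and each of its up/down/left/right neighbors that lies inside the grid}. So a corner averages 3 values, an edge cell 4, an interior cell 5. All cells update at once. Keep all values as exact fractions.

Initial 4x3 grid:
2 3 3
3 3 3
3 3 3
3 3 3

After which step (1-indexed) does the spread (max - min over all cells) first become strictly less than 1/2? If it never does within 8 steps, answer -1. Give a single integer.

Answer: 1

Derivation:
Step 1: max=3, min=8/3, spread=1/3
  -> spread < 1/2 first at step 1
Step 2: max=3, min=49/18, spread=5/18
Step 3: max=3, min=607/216, spread=41/216
Step 4: max=3, min=73543/25920, spread=4217/25920
Step 5: max=21521/7200, min=4456451/1555200, spread=38417/311040
Step 6: max=429403/144000, min=268735789/93312000, spread=1903471/18662400
Step 7: max=12844241/4320000, min=16195170911/5598720000, spread=18038617/223948800
Step 8: max=1153473241/388800000, min=974501417149/335923200000, spread=883978523/13436928000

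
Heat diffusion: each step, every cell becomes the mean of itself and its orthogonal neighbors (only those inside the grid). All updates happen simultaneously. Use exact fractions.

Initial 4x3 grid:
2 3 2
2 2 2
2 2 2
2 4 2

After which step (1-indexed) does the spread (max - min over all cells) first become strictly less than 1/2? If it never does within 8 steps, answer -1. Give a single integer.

Answer: 2

Derivation:
Step 1: max=8/3, min=2, spread=2/3
Step 2: max=307/120, min=32/15, spread=17/40
  -> spread < 1/2 first at step 2
Step 3: max=2597/1080, min=13123/6000, spread=11743/54000
Step 4: max=1025419/432000, min=1901083/864000, spread=29951/172800
Step 5: max=60564041/25920000, min=17131853/7776000, spread=10373593/77760000
Step 6: max=3614308819/1555200000, min=6867848563/3110400000, spread=14430763/124416000
Step 7: max=215544730721/93312000000, min=413607697817/186624000000, spread=139854109/1492992000
Step 8: max=12886488862939/5598720000000, min=24883659781003/11197440000000, spread=7114543559/89579520000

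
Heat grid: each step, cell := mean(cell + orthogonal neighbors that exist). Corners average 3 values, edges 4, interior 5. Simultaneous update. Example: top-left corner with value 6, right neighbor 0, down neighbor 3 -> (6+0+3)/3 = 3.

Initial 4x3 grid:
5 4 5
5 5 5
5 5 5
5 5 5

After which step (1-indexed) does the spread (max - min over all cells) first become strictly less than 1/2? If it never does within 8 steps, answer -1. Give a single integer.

Answer: 1

Derivation:
Step 1: max=5, min=14/3, spread=1/3
  -> spread < 1/2 first at step 1
Step 2: max=5, min=1133/240, spread=67/240
Step 3: max=5, min=10363/2160, spread=437/2160
Step 4: max=4991/1000, min=4162469/864000, spread=29951/172800
Step 5: max=16796/3375, min=37664179/7776000, spread=206761/1555200
Step 6: max=26834329/5400000, min=15095804429/3110400000, spread=14430763/124416000
Step 7: max=2142347273/432000000, min=908012258311/186624000000, spread=139854109/1492992000
Step 8: max=192548771023/38880000000, min=54564728109749/11197440000000, spread=7114543559/89579520000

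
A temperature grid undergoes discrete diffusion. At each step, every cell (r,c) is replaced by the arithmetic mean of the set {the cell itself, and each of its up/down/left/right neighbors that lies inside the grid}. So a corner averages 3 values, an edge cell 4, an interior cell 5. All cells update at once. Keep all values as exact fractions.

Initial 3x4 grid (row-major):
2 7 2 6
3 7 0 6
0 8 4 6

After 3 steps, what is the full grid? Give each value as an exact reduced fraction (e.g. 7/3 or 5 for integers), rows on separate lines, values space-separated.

Answer: 193/48 3307/800 30793/7200 9403/2160
14189/3600 12737/3000 2187/500 10781/2400
1757/432 30763/7200 32693/7200 10043/2160

Derivation:
After step 1:
  4 9/2 15/4 14/3
  3 5 19/5 9/2
  11/3 19/4 9/2 16/3
After step 2:
  23/6 69/16 1003/240 155/36
  47/12 421/100 431/100 183/40
  137/36 215/48 1103/240 43/9
After step 3:
  193/48 3307/800 30793/7200 9403/2160
  14189/3600 12737/3000 2187/500 10781/2400
  1757/432 30763/7200 32693/7200 10043/2160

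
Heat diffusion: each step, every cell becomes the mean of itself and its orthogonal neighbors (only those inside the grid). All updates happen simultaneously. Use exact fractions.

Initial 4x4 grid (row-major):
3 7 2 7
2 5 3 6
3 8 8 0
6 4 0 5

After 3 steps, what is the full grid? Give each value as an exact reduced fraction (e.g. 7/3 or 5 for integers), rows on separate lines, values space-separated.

Answer: 151/36 1321/300 1369/300 3341/720
643/150 2253/500 9211/2000 3449/800
1012/225 1109/240 12569/3000 29497/7200
9851/2160 31469/7200 29557/7200 3839/1080

Derivation:
After step 1:
  4 17/4 19/4 5
  13/4 5 24/5 4
  19/4 28/5 19/5 19/4
  13/3 9/2 17/4 5/3
After step 2:
  23/6 9/2 47/10 55/12
  17/4 229/50 447/100 371/80
  269/60 473/100 116/25 853/240
  163/36 1121/240 853/240 32/9
After step 3:
  151/36 1321/300 1369/300 3341/720
  643/150 2253/500 9211/2000 3449/800
  1012/225 1109/240 12569/3000 29497/7200
  9851/2160 31469/7200 29557/7200 3839/1080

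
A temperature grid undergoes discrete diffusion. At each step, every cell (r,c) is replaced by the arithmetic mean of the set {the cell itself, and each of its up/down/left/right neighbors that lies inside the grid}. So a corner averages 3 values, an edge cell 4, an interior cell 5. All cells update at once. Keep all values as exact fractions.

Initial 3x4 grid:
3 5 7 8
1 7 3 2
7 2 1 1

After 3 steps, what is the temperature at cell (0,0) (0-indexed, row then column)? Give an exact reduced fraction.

Step 1: cell (0,0) = 3
Step 2: cell (0,0) = 13/3
Step 3: cell (0,0) = 2977/720
Full grid after step 3:
  2977/720 3679/800 33091/7200 1991/432
  29411/7200 23273/6000 7911/2000 8707/2400
  3913/1080 6509/1800 10783/3600 623/216

Answer: 2977/720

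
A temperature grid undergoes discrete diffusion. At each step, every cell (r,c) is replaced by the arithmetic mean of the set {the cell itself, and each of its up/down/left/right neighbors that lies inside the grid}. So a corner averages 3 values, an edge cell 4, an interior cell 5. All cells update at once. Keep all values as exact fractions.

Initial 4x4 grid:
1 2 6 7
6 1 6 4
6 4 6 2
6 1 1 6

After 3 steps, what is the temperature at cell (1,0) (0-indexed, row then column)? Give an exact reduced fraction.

Answer: 887/240

Derivation:
Step 1: cell (1,0) = 7/2
Step 2: cell (1,0) = 79/20
Step 3: cell (1,0) = 887/240
Full grid after step 3:
  847/240 1769/480 32047/7200 2629/540
  887/240 7827/2000 6427/1500 33397/7200
  14761/3600 11629/3000 7887/2000 1987/480
  4363/1080 3409/900 73/20 2641/720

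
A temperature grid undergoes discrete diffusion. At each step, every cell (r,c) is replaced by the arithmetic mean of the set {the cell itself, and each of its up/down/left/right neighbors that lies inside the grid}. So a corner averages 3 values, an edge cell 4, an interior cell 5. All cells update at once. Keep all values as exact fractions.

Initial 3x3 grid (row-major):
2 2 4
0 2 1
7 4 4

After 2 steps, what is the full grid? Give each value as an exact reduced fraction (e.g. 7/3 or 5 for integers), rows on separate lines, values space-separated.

Answer: 79/36 239/120 91/36
191/80 281/100 593/240
32/9 763/240 10/3

Derivation:
After step 1:
  4/3 5/2 7/3
  11/4 9/5 11/4
  11/3 17/4 3
After step 2:
  79/36 239/120 91/36
  191/80 281/100 593/240
  32/9 763/240 10/3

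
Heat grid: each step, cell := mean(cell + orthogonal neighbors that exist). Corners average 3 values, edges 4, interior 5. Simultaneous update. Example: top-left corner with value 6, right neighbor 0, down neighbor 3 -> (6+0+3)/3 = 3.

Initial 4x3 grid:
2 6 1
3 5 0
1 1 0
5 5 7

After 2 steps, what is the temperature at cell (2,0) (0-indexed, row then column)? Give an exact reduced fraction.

Step 1: cell (2,0) = 5/2
Step 2: cell (2,0) = 679/240
Full grid after step 2:
  119/36 25/8 22/9
  143/48 263/100 53/24
  679/240 72/25 99/40
  32/9 437/120 7/2

Answer: 679/240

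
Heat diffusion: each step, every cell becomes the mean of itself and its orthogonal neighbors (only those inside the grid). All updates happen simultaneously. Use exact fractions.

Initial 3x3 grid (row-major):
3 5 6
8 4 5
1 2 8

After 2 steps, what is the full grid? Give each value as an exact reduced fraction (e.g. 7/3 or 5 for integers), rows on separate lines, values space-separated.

Answer: 83/18 599/120 187/36
89/20 114/25 1253/240
137/36 1033/240 29/6

Derivation:
After step 1:
  16/3 9/2 16/3
  4 24/5 23/4
  11/3 15/4 5
After step 2:
  83/18 599/120 187/36
  89/20 114/25 1253/240
  137/36 1033/240 29/6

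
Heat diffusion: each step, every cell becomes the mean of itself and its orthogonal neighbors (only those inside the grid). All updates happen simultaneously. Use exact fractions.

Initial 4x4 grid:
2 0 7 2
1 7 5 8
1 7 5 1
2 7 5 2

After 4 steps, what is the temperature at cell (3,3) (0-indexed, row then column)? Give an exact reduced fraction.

Step 1: cell (3,3) = 8/3
Step 2: cell (3,3) = 137/36
Step 3: cell (3,3) = 2149/540
Step 4: cell (3,3) = 69421/16200
Full grid after step 4:
  8887/2700 43841/12000 474101/108000 28993/6480
  121673/36000 7558/1875 390443/90000 248443/54000
  414511/108000 370183/90000 202633/45000 232741/54000
  5137/1296 58037/13500 115733/27000 69421/16200

Answer: 69421/16200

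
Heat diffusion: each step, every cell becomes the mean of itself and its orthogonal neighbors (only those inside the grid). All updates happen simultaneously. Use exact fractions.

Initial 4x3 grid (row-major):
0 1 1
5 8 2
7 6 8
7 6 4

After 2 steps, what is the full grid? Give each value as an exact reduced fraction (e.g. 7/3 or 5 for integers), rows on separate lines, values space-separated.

After step 1:
  2 5/2 4/3
  5 22/5 19/4
  25/4 7 5
  20/3 23/4 6
After step 2:
  19/6 307/120 103/36
  353/80 473/100 929/240
  299/48 142/25 91/16
  56/9 305/48 67/12

Answer: 19/6 307/120 103/36
353/80 473/100 929/240
299/48 142/25 91/16
56/9 305/48 67/12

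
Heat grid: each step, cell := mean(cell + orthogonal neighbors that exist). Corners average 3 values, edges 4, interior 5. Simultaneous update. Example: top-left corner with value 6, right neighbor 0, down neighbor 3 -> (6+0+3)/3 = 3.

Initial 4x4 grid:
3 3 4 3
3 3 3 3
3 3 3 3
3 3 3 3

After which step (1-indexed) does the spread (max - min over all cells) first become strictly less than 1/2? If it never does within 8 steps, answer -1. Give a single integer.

Step 1: max=10/3, min=3, spread=1/3
  -> spread < 1/2 first at step 1
Step 2: max=391/120, min=3, spread=31/120
Step 3: max=3451/1080, min=3, spread=211/1080
Step 4: max=340843/108000, min=3, spread=16843/108000
Step 5: max=3054643/972000, min=27079/9000, spread=130111/972000
Step 6: max=91122367/29160000, min=1627159/540000, spread=3255781/29160000
Step 7: max=2724753691/874800000, min=1631107/540000, spread=82360351/874800000
Step 8: max=81483316891/26244000000, min=294106441/97200000, spread=2074577821/26244000000

Answer: 1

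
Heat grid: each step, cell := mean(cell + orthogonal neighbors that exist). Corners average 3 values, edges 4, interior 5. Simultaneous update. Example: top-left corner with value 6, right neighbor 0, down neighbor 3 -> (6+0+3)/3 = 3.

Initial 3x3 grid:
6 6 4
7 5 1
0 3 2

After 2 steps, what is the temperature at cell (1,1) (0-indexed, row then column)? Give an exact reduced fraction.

Answer: 393/100

Derivation:
Step 1: cell (1,1) = 22/5
Step 2: cell (1,1) = 393/100
Full grid after step 2:
  193/36 393/80 143/36
  557/120 393/100 49/15
  31/9 367/120 5/2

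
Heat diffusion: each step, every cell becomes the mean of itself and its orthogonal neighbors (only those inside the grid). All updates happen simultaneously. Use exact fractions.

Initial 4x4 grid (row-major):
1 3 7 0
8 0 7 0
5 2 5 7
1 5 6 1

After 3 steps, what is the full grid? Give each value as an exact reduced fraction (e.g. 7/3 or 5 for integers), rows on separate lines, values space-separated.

After step 1:
  4 11/4 17/4 7/3
  7/2 4 19/5 7/2
  4 17/5 27/5 13/4
  11/3 7/2 17/4 14/3
After step 2:
  41/12 15/4 197/60 121/36
  31/8 349/100 419/100 773/240
  437/120 203/50 201/50 1009/240
  67/18 889/240 1069/240 73/18
After step 3:
  265/72 697/200 6563/1800 7103/2160
  4327/1200 3873/1000 4369/1200 26957/7200
  13769/3600 22699/6000 12557/3000 27901/7200
  7969/2160 28693/7200 29221/7200 4577/1080

Answer: 265/72 697/200 6563/1800 7103/2160
4327/1200 3873/1000 4369/1200 26957/7200
13769/3600 22699/6000 12557/3000 27901/7200
7969/2160 28693/7200 29221/7200 4577/1080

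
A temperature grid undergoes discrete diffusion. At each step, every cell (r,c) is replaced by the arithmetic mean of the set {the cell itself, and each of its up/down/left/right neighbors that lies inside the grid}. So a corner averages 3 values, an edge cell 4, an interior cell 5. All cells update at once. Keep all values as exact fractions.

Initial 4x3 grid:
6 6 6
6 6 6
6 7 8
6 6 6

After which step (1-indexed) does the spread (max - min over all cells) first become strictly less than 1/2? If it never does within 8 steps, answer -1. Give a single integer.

Answer: 3

Derivation:
Step 1: max=27/4, min=6, spread=3/4
Step 2: max=1591/240, min=6, spread=151/240
Step 3: max=7043/1080, min=1453/240, spread=1009/2160
  -> spread < 1/2 first at step 3
Step 4: max=837581/129600, min=43967/7200, spread=1847/5184
Step 5: max=49976809/7776000, min=221089/36000, spread=444317/1555200
Step 6: max=2983668911/466560000, min=79988951/12960000, spread=4162667/18662400
Step 7: max=178384520749/27993600000, min=4816424909/777600000, spread=199728961/1119744000
Step 8: max=10671798169991/1679616000000, min=32203565059/5184000000, spread=1902744727/13436928000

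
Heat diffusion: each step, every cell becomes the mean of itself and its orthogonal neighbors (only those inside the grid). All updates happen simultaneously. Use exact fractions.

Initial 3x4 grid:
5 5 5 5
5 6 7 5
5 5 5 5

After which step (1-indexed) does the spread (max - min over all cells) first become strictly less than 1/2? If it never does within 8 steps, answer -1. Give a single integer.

Answer: 2

Derivation:
Step 1: max=28/5, min=5, spread=3/5
Step 2: max=277/50, min=31/6, spread=28/75
  -> spread < 1/2 first at step 2
Step 3: max=12929/2400, min=25123/4800, spread=49/320
Step 4: max=322609/60000, min=227243/43200, spread=125887/1080000
Step 5: max=46302289/8640000, min=91183003/17280000, spread=56863/691200
Step 6: max=416271599/77760000, min=822883373/155520000, spread=386393/6220800
Step 7: max=166435876009/31104000000, min=329522334643/62208000000, spread=26795339/497664000
Step 8: max=9977532612131/1866240000000, min=19796283306137/3732480000000, spread=254051069/5971968000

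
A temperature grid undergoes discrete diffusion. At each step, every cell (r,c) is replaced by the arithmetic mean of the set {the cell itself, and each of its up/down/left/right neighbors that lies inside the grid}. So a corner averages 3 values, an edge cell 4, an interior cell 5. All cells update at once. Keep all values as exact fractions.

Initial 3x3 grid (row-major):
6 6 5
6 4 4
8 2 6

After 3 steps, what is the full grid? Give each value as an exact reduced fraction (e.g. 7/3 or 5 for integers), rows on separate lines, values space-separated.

After step 1:
  6 21/4 5
  6 22/5 19/4
  16/3 5 4
After step 2:
  23/4 413/80 5
  163/30 127/25 363/80
  49/9 281/60 55/12
After step 3:
  3923/720 8397/1600 49/10
  19537/3600 7469/1500 23041/4800
  2801/540 4453/900 3313/720

Answer: 3923/720 8397/1600 49/10
19537/3600 7469/1500 23041/4800
2801/540 4453/900 3313/720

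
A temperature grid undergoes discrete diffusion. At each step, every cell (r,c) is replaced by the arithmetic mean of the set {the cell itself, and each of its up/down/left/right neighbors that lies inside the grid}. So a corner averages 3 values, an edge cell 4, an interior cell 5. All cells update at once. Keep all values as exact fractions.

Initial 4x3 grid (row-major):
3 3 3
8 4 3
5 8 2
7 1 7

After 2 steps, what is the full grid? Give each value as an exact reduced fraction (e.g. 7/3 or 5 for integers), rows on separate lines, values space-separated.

After step 1:
  14/3 13/4 3
  5 26/5 3
  7 4 5
  13/3 23/4 10/3
After step 2:
  155/36 967/240 37/12
  82/15 409/100 81/20
  61/12 539/100 23/6
  205/36 209/48 169/36

Answer: 155/36 967/240 37/12
82/15 409/100 81/20
61/12 539/100 23/6
205/36 209/48 169/36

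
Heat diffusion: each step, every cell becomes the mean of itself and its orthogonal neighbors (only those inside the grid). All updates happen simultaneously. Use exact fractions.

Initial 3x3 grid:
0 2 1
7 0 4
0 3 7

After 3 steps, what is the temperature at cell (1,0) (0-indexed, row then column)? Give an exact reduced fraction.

Step 1: cell (1,0) = 7/4
Step 2: cell (1,0) = 677/240
Step 3: cell (1,0) = 33919/14400
Full grid after step 3:
  93/40 30319/14400 5507/2160
  33919/14400 1058/375 3287/1200
  6317/2160 6949/2400 3641/1080

Answer: 33919/14400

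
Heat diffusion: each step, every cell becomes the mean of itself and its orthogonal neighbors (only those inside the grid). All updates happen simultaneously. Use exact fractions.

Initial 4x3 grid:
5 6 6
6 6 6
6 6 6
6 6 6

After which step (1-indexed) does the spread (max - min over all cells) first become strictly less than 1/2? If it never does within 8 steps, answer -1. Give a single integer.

Answer: 1

Derivation:
Step 1: max=6, min=17/3, spread=1/3
  -> spread < 1/2 first at step 1
Step 2: max=6, min=103/18, spread=5/18
Step 3: max=6, min=1255/216, spread=41/216
Step 4: max=6, min=151303/25920, spread=4217/25920
Step 5: max=43121/7200, min=9122051/1555200, spread=38417/311040
Step 6: max=861403/144000, min=548671789/93312000, spread=1903471/18662400
Step 7: max=25804241/4320000, min=32991330911/5598720000, spread=18038617/223948800
Step 8: max=2319873241/388800000, min=1982271017149/335923200000, spread=883978523/13436928000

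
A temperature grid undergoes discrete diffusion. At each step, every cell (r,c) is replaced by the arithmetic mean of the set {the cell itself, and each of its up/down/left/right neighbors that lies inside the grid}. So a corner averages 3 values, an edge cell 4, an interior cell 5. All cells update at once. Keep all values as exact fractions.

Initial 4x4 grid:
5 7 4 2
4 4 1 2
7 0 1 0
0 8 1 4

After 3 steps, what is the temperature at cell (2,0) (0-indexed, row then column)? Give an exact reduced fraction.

Step 1: cell (2,0) = 11/4
Step 2: cell (2,0) = 67/16
Step 3: cell (2,0) = 8491/2400
Full grid after step 3:
  9677/2160 15013/3600 11081/3600 2837/1080
  31121/7200 20399/6000 8381/3000 1799/900
  8491/2400 3361/1000 101/48 91/45
  269/72 2317/800 3761/1440 4051/2160

Answer: 8491/2400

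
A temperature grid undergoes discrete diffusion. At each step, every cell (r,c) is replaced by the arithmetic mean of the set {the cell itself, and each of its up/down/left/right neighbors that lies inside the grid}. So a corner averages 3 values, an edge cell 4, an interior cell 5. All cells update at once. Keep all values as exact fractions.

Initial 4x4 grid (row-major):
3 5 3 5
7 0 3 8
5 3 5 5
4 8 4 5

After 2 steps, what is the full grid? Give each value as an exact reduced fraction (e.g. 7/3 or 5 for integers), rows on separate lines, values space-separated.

Answer: 23/6 307/80 953/240 175/36
171/40 181/50 413/100 151/30
551/120 213/50 93/20 59/12
91/18 1207/240 227/48 191/36

Derivation:
After step 1:
  5 11/4 4 16/3
  15/4 18/5 19/5 21/4
  19/4 21/5 4 23/4
  17/3 19/4 11/2 14/3
After step 2:
  23/6 307/80 953/240 175/36
  171/40 181/50 413/100 151/30
  551/120 213/50 93/20 59/12
  91/18 1207/240 227/48 191/36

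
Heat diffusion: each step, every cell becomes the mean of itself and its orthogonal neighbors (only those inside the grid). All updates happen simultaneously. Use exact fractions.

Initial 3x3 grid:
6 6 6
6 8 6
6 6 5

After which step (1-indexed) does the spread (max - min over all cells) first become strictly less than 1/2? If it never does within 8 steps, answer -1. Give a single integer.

Answer: 2

Derivation:
Step 1: max=13/2, min=17/3, spread=5/6
Step 2: max=319/50, min=109/18, spread=73/225
  -> spread < 1/2 first at step 2
Step 3: max=15113/2400, min=6557/1080, spread=4877/21600
Step 4: max=67879/10800, min=398599/64800, spread=347/2592
Step 5: max=4051163/648000, min=23941853/3888000, spread=2921/31104
Step 6: max=242889811/38880000, min=1441956991/233280000, spread=24611/373248
Step 7: max=14542437167/2332800000, min=86606719877/13996800000, spread=207329/4478976
Step 8: max=871844631199/139968000000, min=5203776615319/839808000000, spread=1746635/53747712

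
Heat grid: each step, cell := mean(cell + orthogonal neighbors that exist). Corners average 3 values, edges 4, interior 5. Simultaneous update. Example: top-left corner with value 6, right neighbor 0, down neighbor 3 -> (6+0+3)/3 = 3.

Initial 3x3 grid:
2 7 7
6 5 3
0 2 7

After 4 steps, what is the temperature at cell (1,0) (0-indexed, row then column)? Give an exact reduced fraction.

Step 1: cell (1,0) = 13/4
Step 2: cell (1,0) = 931/240
Step 3: cell (1,0) = 57377/14400
Step 4: cell (1,0) = 3557419/864000
Full grid after step 4:
  96247/21600 4098919/864000 641657/129600
  3557419/864000 790739/180000 2020397/432000
  494657/129600 1749647/432000 1301/300

Answer: 3557419/864000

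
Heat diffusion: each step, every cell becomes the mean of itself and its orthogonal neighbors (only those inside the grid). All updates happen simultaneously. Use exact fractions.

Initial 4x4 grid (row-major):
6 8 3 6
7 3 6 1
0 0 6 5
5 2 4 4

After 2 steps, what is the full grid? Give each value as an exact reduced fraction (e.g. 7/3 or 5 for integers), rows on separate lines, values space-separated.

Answer: 16/3 451/80 1073/240 163/36
47/10 99/25 461/100 469/120
173/60 339/100 91/25 511/120
97/36 677/240 917/240 37/9

Derivation:
After step 1:
  7 5 23/4 10/3
  4 24/5 19/5 9/2
  3 11/5 21/5 4
  7/3 11/4 4 13/3
After step 2:
  16/3 451/80 1073/240 163/36
  47/10 99/25 461/100 469/120
  173/60 339/100 91/25 511/120
  97/36 677/240 917/240 37/9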